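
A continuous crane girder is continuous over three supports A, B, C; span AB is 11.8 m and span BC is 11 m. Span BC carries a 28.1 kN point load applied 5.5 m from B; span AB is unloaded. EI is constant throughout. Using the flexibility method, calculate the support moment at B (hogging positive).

Take M_B as the redundant. Released structure: two simple spans AB and BC with a hinge at B.
Rotations at B on the released spans (each span's end-slope, ×1/EI):
  span BC: point load 28.1 at a = 5.5: Pab(L + b)/(6LEI) = 212.5/EI
  relative rotation θ_0 = (0 + 212.5)/EI = 212.5/EI
A unit hogging moment at B produces rotation L₁/(3EI) + L₂/(3EI) = 7.6/EI.
Slope continuity at B: θ_0 = M_B·7.6/EI, so M_B = 212.5/7.6 = 27.96 kN·m (hogging).

M_B = 27.96 kN·m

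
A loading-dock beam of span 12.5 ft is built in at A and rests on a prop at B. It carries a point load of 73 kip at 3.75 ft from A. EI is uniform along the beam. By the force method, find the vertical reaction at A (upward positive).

R_A = 64.13 kip

Release the roller at B. Primary structure: cantilever fixed at A.
Free-end deflection of the primary structure under the applied loading (downward +):
  point load 73 at a = 3.75: Pa²(3L − a)/(6EI) = 5774/EI
Tip deflection under a unit load at B: L³/(3EI) = 651/EI.
The prop prevents deflection at B: R_B = δ_0/δ_{BB} = 5774/651 = 8.87 kip.
Vertical equilibrium: R_A = ΣP − R_B = 73 − 8.87 = 64.13 kip.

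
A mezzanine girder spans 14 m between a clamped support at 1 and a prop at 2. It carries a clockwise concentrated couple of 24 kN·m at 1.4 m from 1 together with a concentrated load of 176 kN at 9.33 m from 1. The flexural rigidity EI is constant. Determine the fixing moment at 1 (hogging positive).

Remove the prop at 2; the released (primary) structure is a cantilever built in at 1.
Downward deflection at the released point 2 due to the loads:
  clockwise couple 24 at a = 1.4: M₀a(2L − a)/(2EI) = 446.9/EI
  point load 176 at a = 9.33: Pa²(3L − a)/(6EI) = 83421/EI
  δ_0 = 83868/EI
Flexibility coefficient — unit upward force at 2: δ_{22} = L³/(3EI) = 914.7/EI.
Compatibility at 2: δ_0 − R_2·δ_{22} = 0, so R_2 = 83868/914.7 = 91.69 kN.
Moment equilibrium about 1: M_1 = Σ(load moments about 1) − R_2·L = 1666 − 91.69×14 = 382.4 kN·m.

M_1 = 382.4 kN·m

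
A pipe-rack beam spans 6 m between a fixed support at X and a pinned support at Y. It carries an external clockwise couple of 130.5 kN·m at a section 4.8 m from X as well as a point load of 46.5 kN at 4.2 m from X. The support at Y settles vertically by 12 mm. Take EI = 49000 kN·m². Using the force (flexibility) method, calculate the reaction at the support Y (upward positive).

R_Y = 49.36 kN

Remove the prop at Y; the released (primary) structure is a cantilever built in at X.
Downward deflection at the released point Y due to the loads:
  clockwise couple 130.5 at a = 4.8: M₀a(2L − a)/(2EI) = 2255/EI
  point load 46.5 at a = 4.2: Pa²(3L − a)/(6EI) = 1887/EI
  δ_0 = 4142/EI
Flexibility coefficient — unit upward force at Y: δ_{YY} = L³/(3EI) = 72/EI.
With EI = 49000 kN·m²: δ_0 = 0.084523 m and δ_{YY} = 0.001469 m/kN.
Compatibility — the beam at Y must follow the support down by 0.012 m: δ_0 − R_Y·δ_{YY} = 0.012, so R_Y = (0.084523 − 0.012)/0.001469 = 49.36 kN.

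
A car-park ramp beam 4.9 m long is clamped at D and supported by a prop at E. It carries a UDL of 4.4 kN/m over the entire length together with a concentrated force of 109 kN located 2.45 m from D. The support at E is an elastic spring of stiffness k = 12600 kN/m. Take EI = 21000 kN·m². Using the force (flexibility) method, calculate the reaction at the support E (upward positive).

Release the roller at E. Primary structure: cantilever fixed at D.
Deflection at E on the released cantilever, summing each load's contribution:
  UDL 4.4: wL⁴/(8EI) = 317.1/EI
  point load 109 at a = 2.45: Pa²(3L − a)/(6EI) = 1336/EI
  δ_0 = 1653/EI
Flexibility coefficient — unit upward force at E: δ_{EE} = L³/(3EI) = 39.22/EI.
With EI = 21000 kN·m²: δ_0 = 0.078708 m and δ_{EE} = 0.001867 m/kN.
Compatibility — the spring shortens by R_E/k under the reaction it provides: δ_0 − R_E·δ_{EE} = R_E/k. With 1/k = 0.000079 m/kN, R_E = δ_0 / (δ_{EE} + 1/k) = 0.078708 / (0.001867 + 0.000079) = 40.43 kN.

R_E = 40.43 kN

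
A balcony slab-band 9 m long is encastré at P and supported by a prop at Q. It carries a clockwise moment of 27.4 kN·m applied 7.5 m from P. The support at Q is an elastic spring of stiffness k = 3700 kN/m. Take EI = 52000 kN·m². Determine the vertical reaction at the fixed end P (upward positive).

R_P = -4.197 kN

Take the reaction at Q as the redundant and release it; the primary structure is a cantilever fixed at P.
Deflection at Q on the released cantilever, summing each load's contribution:
  clockwise couple 27.4 at a = 7.5: M₀a(2L − a)/(2EI) = 1079/EI
Tip deflection under a unit load at Q: L³/(3EI) = 243/EI.
With EI = 52000 kN·m²: δ_0 = 0.020748 m and δ_{QQ} = 0.004673 m/kN.
Compatibility — the spring shortens by R_Q/k under the reaction it provides: δ_0 − R_Q·δ_{QQ} = R_Q/k. With 1/k = 0.00027 m/kN, R_Q = δ_0 / (δ_{QQ} + 1/k) = 0.020748 / (0.004673 + 0.00027) = 4.197 kN.
Vertical equilibrium: R_P = ΣP − R_Q = 0 − 4.197 = -4.197 kN.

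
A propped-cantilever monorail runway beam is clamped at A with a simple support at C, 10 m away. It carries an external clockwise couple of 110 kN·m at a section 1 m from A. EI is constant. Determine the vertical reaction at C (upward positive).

R_C = 3.135 kN

Release the roller at C. Primary structure: cantilever fixed at A.
Free-end deflection of the primary structure under the applied loading (downward +):
  clockwise couple 110 at a = 1: M₀a(2L − a)/(2EI) = 1045/EI
Tip deflection under a unit load at C: L³/(3EI) = 333.3/EI.
The prop prevents deflection at C: R_C = δ_0/δ_{CC} = 1045/333.3 = 3.135 kN.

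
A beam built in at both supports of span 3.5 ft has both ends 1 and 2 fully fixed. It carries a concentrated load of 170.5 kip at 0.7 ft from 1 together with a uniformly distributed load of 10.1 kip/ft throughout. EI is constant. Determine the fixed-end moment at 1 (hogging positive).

Release both end moments; the primary structure is a simply-supported span 12 with redundants M_1 and M_2.
Simple-span end rotations at 1 and 2 under the given loads:
  at 1: point load 170.5 at a = 0.7: Pab(L + b)/(6LEI) = 100.3/EI
  at 2: point load 170.5 at a = 0.7: Pab(L + a)/(6LEI) = 66.84/EI
  at 1: UDL 10.1: wL³/(24EI) = 18.04/EI
  at 2: UDL 10.1: wL³/(24EI) = 18.04/EI
  θ_10 = 118.3/EI,  θ_20 = 84.88/EI
Flexibility coefficients: a unit moment at one end gives L/(3EI) there and L/(6EI) at the far end, so f₁₁ = f₂₂ = 1.167/EI and f₁₂ = f₂₁ = 0.5833/EI.
Compatibility — zero rotation at each built-in end:
  1.167 M_1 + 0.5833 M_2 = 118.3
  0.5833 M_1 + 1.167 M_2 = 84.88
Solving the pair gives M_1 = 86.69 kip·ft and M_2 = 29.41 kip·ft (hogging).

M_1 = 86.69 kip·ft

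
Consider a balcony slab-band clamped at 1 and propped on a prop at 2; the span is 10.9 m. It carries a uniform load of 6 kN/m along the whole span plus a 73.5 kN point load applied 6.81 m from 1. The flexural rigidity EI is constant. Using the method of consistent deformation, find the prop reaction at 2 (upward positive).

Choose R_2 as the redundant. The primary structure is the cantilever fixed at 1.
Deflection at 2 on the released cantilever, summing each load's contribution:
  UDL 6: wL⁴/(8EI) = 10587/EI
  point load 73.5 at a = 6.81: Pa²(3L − a)/(6EI) = 14708/EI
  δ_0 = 25295/EI
Flexibility coefficient — unit upward force at 2: δ_{22} = L³/(3EI) = 431.7/EI.
The prop prevents deflection at 2: R_2 = δ_0/δ_{22} = 25295/431.7 = 58.6 kN.

R_2 = 58.6 kN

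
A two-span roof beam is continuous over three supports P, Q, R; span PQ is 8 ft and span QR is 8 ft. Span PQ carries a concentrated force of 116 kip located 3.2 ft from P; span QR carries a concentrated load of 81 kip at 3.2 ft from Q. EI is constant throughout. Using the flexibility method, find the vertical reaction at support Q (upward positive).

R_Q = 130 kip

Insert a hinge at Q; M_Q is the redundant, and each span becomes simply supported.
End slopes at the hinge Q, treating each span as simply supported:
  span PQ: point load 116 at a = 3.2: Pab(L + a)/(6LEI) = 415.7/EI
  span QR: point load 81 at a = 3.2: Pab(L + b)/(6LEI) = 331.8/EI
  relative rotation θ_0 = (415.7 + 331.8)/EI = 747.5/EI
A unit hogging moment at Q produces rotation L₁/(3EI) + L₂/(3EI) = 5.333/EI.
Compatibility: M_Q·(L₁+L₂)/(3EI) = θ_0, giving M_Q = 140.2 kip·ft (hogging).
Span PQ, ΣM about P with M_Q applied at Q: R_Q^{PQ}·8 = 371.2 + 140.2, so R_Q^{PQ} = 63.92 kip and R_P = 116 − 63.92 = 52.08 kip.
Span QR, ΣM about R: R_Q^{QR}·8 = 388.8 + 140.2, so R_Q^{QR} = 66.12 kip and R_R = 81 − 66.12 = 14.88 kip.
R_Q = 63.92 + 66.12 = 130 kip.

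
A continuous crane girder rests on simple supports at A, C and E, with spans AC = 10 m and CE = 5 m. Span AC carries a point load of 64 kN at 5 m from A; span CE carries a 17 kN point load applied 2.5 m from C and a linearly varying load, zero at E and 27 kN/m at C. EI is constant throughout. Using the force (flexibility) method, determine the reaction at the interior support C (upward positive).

R_C = 115.6 kN

Take M_C as the redundant. Released structure: two simple spans AC and CE with a hinge at C.
End slopes at the hinge C, treating each span as simply supported:
  span AC: point load 64 at a = 5: Pab(L + a)/(6LEI) = 400/EI
  span CE: point load 17 at a = 2.5: Pab(L + b)/(6LEI) = 26.56/EI
  span CE: triangular load, peak 27: w₀L³/(45EI) = 75/EI
  relative rotation θ_0 = (400 + 101.6)/EI = 501.6/EI
A unit hogging moment at C produces rotation L₁/(3EI) + L₂/(3EI) = 5/EI.
Compatibility: M_C·(L₁+L₂)/(3EI) = θ_0, giving M_C = 100.3 kN·m (hogging).
Span AC, ΣM about A with M_C applied at C: R_C^{AC}·10 = 320 + 100.3, so R_C^{AC} = 42.03 kN and R_A = 64 − 42.03 = 21.97 kN.
Span CE, ΣM about E: R_C^{CE}·5 = 267.5 + 100.3, so R_C^{CE} = 73.56 kN and R_E = 84.5 − 73.56 = 10.94 kN.
R_C = 42.03 + 73.56 = 115.6 kN.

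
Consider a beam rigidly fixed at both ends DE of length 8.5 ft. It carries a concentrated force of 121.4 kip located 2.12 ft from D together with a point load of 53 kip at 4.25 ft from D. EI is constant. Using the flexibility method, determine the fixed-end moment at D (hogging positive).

M_D = 201.3 kip·ft

Release both end moments; the primary structure is a simply-supported span DE with redundants M_D and M_E.
Simple-span end rotations at D and E under the given loads:
  at D: point load 121.4 at a = 2.12: Pab(L + b)/(6LEI) = 479.1/EI
  at E: point load 121.4 at a = 2.12: Pab(L + a)/(6LEI) = 341.9/EI
  at D: point load 53 at a = 4.25: Pab(L + b)/(6LEI) = 239.3/EI
  at E: point load 53 at a = 4.25: Pab(L + a)/(6LEI) = 239.3/EI
  θ_D0 = 718.4/EI,  θ_E0 = 581.3/EI
Flexibility coefficients: a unit moment at one end gives L/(3EI) there and L/(6EI) at the far end, so f₁₁ = f₂₂ = 2.833/EI and f₁₂ = f₂₁ = 1.417/EI.
Compatibility — zero rotation at each built-in end:
  2.833 M_D + 1.417 M_E = 718.4
  1.417 M_D + 2.833 M_E = 581.3
Solving the pair gives M_D = 201.3 kip·ft and M_E = 104.5 kip·ft (hogging).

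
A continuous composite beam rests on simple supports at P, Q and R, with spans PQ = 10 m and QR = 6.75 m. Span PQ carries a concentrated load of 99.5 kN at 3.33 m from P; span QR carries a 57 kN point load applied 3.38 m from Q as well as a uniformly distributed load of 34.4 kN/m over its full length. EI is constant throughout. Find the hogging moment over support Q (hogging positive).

M_Q = 195.9 kN·m

Take M_Q as the redundant. Released structure: two simple spans PQ and QR with a hinge at Q.
Rotations at Q on the released spans (each span's end-slope, ×1/EI):
  span PQ: point load 99.5 at a = 3.33: Pab(L + a)/(6LEI) = 491/EI
  span QR: point load 57 at a = 3.38: Pab(L + b)/(6LEI) = 162.2/EI
  span QR: UDL 34.4: wL³/(24EI) = 440.8/EI
  relative rotation θ_0 = (491 + 603.1)/EI = 1094/EI
A unit hogging moment at Q produces rotation L₁/(3EI) + L₂/(3EI) = 5.583/EI.
Compatibility: M_Q·(L₁+L₂)/(3EI) = θ_0, giving M_Q = 195.9 kN·m (hogging).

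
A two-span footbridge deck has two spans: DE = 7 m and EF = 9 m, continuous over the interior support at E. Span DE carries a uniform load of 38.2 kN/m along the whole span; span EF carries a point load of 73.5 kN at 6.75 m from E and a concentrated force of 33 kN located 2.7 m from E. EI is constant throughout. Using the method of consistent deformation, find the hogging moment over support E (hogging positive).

M_E = 175.8 kN·m

Release continuity at E by inserting a hinge; the redundant is the internal moment M_E. The primary structure is two simply-supported spans DE and EF.
Discontinuity in slope at E on the released structure — sum the simple-span end rotations:
  span DE: UDL 38.2: wL³/(24EI) = 545.9/EI
  span EF: point load 73.5 at a = 6.75: Pab(L + b)/(6LEI) = 232.6/EI
  span EF: point load 33 at a = 2.7: Pab(L + b)/(6LEI) = 159/EI
  relative rotation θ_0 = (545.9 + 391.6)/EI = 937.5/EI
A unit hogging moment at E produces rotation L₁/(3EI) + L₂/(3EI) = 5.333/EI.
Compatibility: M_E·(L₁+L₂)/(3EI) = θ_0, giving M_E = 175.8 kN·m (hogging).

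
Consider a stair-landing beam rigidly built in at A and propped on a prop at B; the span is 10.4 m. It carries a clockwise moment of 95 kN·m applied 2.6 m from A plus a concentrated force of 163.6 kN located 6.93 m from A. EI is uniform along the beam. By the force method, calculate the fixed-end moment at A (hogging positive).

Release the roller at B. Primary structure: cantilever fixed at A.
Deflection at B on the released cantilever, summing each load's contribution:
  clockwise couple 95 at a = 2.6: M₀a(2L − a)/(2EI) = 2248/EI
  point load 163.6 at a = 6.93: Pa²(3L − a)/(6EI) = 31781/EI
  δ_0 = 34029/EI
Tip deflection under a unit load at B: L³/(3EI) = 375/EI.
Compatibility at B: δ_0 − R_B·δ_{BB} = 0, so R_B = 34029/375 = 90.75 kN.
Moment equilibrium about A: M_A = Σ(load moments about A) − R_B·L = 1229 − 90.75×10.4 = 284.9 kN·m.

M_A = 284.9 kN·m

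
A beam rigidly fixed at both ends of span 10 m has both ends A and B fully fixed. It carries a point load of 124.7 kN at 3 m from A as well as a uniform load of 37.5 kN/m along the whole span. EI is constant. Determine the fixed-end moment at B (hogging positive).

Release both end moments; the primary structure is a simply-supported span AB with redundants M_A and M_B.
On the primary (simply-supported) span, the end slopes from the loading are:
  at A: point load 124.7 at a = 3: Pab(L + b)/(6LEI) = 742/EI
  at B: point load 124.7 at a = 3: Pab(L + a)/(6LEI) = 567.4/EI
  at A: UDL 37.5: wL³/(24EI) = 1562/EI
  at B: UDL 37.5: wL³/(24EI) = 1562/EI
  θ_A0 = 2304/EI,  θ_B0 = 2130/EI
Flexibility coefficients: a unit moment at one end gives L/(3EI) there and L/(6EI) at the far end, so f₁₁ = f₂₂ = 3.333/EI and f₁₂ = f₂₁ = 1.667/EI.
Compatibility — zero rotation at each built-in end:
  3.333 M_A + 1.667 M_B = 2304
  1.667 M_A + 3.333 M_B = 2130
Solving the pair gives M_A = 495.8 kN·m and M_B = 391.1 kN·m (hogging).

M_B = 391.1 kN·m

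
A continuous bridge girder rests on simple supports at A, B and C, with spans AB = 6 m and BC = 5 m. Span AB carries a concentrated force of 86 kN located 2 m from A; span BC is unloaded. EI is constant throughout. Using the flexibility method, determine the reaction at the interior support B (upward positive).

R_B = 43.96 kN

Insert a hinge at B; M_B is the redundant, and each span becomes simply supported.
End slopes at the hinge B, treating each span as simply supported:
  span AB: point load 86 at a = 2: Pab(L + a)/(6LEI) = 152.9/EI
  relative rotation θ_0 = (152.9 + 0)/EI = 152.9/EI
A unit hogging moment at B produces rotation L₁/(3EI) + L₂/(3EI) = 3.667/EI.
Compatibility: M_B·(L₁+L₂)/(3EI) = θ_0, giving M_B = 41.7 kN·m (hogging).
Span AB, ΣM about A with M_B applied at B: R_B^{AB}·6 = 172 + 41.7, so R_B^{AB} = 35.62 kN and R_A = 86 − 35.62 = 50.38 kN.
Span BC, ΣM about C: R_B^{BC}·5 = 0 + 41.7, so R_B^{BC} = 8.339 kN and R_C = 0 − 8.339 = -8.339 kN.
R_B = 35.62 + 8.339 = 43.96 kN.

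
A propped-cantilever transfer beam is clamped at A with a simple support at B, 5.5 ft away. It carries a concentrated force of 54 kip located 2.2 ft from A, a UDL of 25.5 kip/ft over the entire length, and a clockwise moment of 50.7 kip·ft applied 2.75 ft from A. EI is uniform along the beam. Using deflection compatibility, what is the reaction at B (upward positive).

Choose R_B as the redundant. The primary structure is the cantilever fixed at A.
Downward deflection at the released point B due to the loads:
  point load 54 at a = 2.2: Pa²(3L − a)/(6EI) = 622.9/EI
  UDL 25.5: wL⁴/(8EI) = 2917/EI
  clockwise couple 50.7 at a = 2.75: M₀a(2L − a)/(2EI) = 575.1/EI
  δ_0 = 4115/EI
Tip deflection under a unit load at B: L³/(3EI) = 55.46/EI.
Compatibility at B: δ_0 − R_B·δ_{BB} = 0, so R_B = 4115/55.46 = 74.2 kip.

R_B = 74.2 kip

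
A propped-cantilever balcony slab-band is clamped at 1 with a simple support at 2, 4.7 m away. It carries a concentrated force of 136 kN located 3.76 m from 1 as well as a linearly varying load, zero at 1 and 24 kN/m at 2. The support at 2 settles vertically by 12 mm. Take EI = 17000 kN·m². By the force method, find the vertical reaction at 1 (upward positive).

Remove the prop at 2; the released (primary) structure is a cantilever built in at 1.
Deflection at 2 on the released cantilever, summing each load's contribution:
  point load 136 at a = 3.76: Pa²(3L − a)/(6EI) = 3313/EI
  triangular load, peak 24 at the free end: 11w₀L⁴/(120EI) = 1074/EI
  δ_0 = 4387/EI
Tip deflection under a unit load at 2: L³/(3EI) = 34.61/EI.
With EI = 17000 kN·m²: δ_0 = 0.25806 m and δ_{22} = 0.002036 m/kN.
Compatibility — the beam at 2 must follow the support down by 0.012 m: δ_0 − R_2·δ_{22} = 0.012, so R_2 = (0.25806 − 0.012)/0.002036 = 120.9 kN.
Vertical equilibrium: R_1 = ΣP − R_2 = 192.4 − 120.9 = 71.53 kN.

R_1 = 71.53 kN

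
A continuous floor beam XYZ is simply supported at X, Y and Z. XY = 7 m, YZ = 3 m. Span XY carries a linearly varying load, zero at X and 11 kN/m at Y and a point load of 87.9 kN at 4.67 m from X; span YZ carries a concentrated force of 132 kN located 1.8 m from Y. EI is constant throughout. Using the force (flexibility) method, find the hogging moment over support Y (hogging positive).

Release continuity at Y by inserting a hinge; the redundant is the internal moment M_Y. The primary structure is two simply-supported spans XY and YZ.
Rotations at Y on the released spans (each span's end-slope, ×1/EI):
  span XY: triangular load, peak 11: w₀L³/(45EI) = 83.84/EI
  span XY: point load 87.9 at a = 4.67: Pab(L + a)/(6LEI) = 265.8/EI
  span YZ: point load 132 at a = 1.8: Pab(L + b)/(6LEI) = 66.53/EI
  relative rotation θ_0 = (349.6 + 66.53)/EI = 416.1/EI
A unit hogging moment at Y produces rotation L₁/(3EI) + L₂/(3EI) = 3.333/EI.
Slope continuity at Y: θ_0 = M_Y·3.333/EI, so M_Y = 416.1/3.333 = 124.8 kN·m (hogging).

M_Y = 124.8 kN·m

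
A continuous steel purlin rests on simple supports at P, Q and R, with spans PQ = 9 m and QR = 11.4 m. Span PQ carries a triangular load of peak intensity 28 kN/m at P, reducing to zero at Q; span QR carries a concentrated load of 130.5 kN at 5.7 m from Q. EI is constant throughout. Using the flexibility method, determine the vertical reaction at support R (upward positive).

R_R = 46.46 kN

Release continuity at Q by inserting a hinge; the redundant is the internal moment M_Q. The primary structure is two simply-supported spans PQ and QR.
Rotations at Q on the released spans (each span's end-slope, ×1/EI):
  span PQ: triangular load, peak 28: 7w₀L³/(360EI) = 396.9/EI
  span QR: point load 130.5 at a = 5.7: Pab(L + b)/(6LEI) = 1060/EI
  relative rotation θ_0 = (396.9 + 1060)/EI = 1457/EI
A unit hogging moment at Q produces rotation L₁/(3EI) + L₂/(3EI) = 6.8/EI.
Compatibility: M_Q·(L₁+L₂)/(3EI) = θ_0, giving M_Q = 214.2 kN·m (hogging).
Span QR, ΣM about R: R_Q^{QR}·11.4 = 743.9 + 214.2, so R_Q^{QR} = 84.04 kN and R_R = 130.5 − 84.04 = 46.46 kN.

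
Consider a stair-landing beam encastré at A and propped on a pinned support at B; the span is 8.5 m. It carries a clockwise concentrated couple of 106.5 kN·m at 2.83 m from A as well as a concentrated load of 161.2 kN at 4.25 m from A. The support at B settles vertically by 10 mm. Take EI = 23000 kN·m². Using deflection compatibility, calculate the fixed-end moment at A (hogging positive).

Choose R_B as the redundant. The primary structure is the cantilever fixed at A.
Deflection at B on the released cantilever, summing each load's contribution:
  clockwise couple 106.5 at a = 2.83: M₀a(2L − a)/(2EI) = 2135/EI
  point load 161.2 at a = 4.25: Pa²(3L − a)/(6EI) = 10312/EI
  δ_0 = 12448/EI
Flexibility coefficient — unit upward force at B: δ_{BB} = L³/(3EI) = 204.7/EI.
With EI = 23000 kN·m²: δ_0 = 0.5412 m and δ_{BB} = 0.0089 m/kN.
Compatibility — the beam at B must follow the support down by 0.01 m: δ_0 − R_B·δ_{BB} = 0.01, so R_B = (0.5412 − 0.01)/0.0089 = 59.68 kN.
Moment equilibrium about A: M_A = Σ(load moments about A) − R_B·L = 791.6 − 59.68×8.5 = 284.3 kN·m.

M_A = 284.3 kN·m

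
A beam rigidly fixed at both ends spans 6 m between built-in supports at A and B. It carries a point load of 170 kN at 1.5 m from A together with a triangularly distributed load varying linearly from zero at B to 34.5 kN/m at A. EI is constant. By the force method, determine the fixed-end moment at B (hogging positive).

Take the two fixed-end moments M_A, M_B as redundants; the released structure is the simple span AB.
On the primary (simply-supported) span, the end slopes from the loading are:
  at A: point load 170 at a = 1.5: Pab(L + b)/(6LEI) = 334.7/EI
  at B: point load 170 at a = 1.5: Pab(L + a)/(6LEI) = 239.1/EI
  at A: triangular load, peak 34.5: w₀L³/(45EI) = 165.6/EI
  at B: triangular load, peak 34.5: 7w₀L³/(360EI) = 144.9/EI
  θ_A0 = 500.3/EI,  θ_B0 = 384/EI
Flexibility coefficients: a unit moment at one end gives L/(3EI) there and L/(6EI) at the far end, so f₁₁ = f₂₂ = 2/EI and f₁₂ = f₂₁ = 1/EI.
Compatibility — zero rotation at each built-in end:
  2 M_A + 1 M_B = 500.3
  1 M_A + 2 M_B = 384
Solving the pair gives M_A = 205.5 kN·m and M_B = 89.21 kN·m (hogging).

M_B = 89.21 kN·m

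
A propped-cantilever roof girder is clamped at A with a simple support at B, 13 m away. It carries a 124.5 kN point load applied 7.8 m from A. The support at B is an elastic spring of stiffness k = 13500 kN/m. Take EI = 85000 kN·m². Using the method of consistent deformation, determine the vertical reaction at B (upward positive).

Remove the prop at B; the released (primary) structure is a cantilever built in at A.
Deflection at B on the released cantilever, summing each load's contribution:
  point load 124.5 at a = 7.8: Pa²(3L − a)/(6EI) = 39388/EI
Tip deflection under a unit load at B: L³/(3EI) = 732.3/EI.
With EI = 85000 kN·m²: δ_0 = 0.46339 m and δ_{BB} = 0.008616 m/kN.
Compatibility — the spring shortens by R_B/k under the reaction it provides: δ_0 − R_B·δ_{BB} = R_B/k. With 1/k = 0.000074 m/kN, R_B = δ_0 / (δ_{BB} + 1/k) = 0.46339 / (0.008616 + 0.000074) = 53.33 kN.

R_B = 53.33 kN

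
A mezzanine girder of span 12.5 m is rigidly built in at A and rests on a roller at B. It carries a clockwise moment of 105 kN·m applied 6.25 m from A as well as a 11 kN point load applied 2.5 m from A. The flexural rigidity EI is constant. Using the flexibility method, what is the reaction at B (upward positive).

Remove the prop at B; the released (primary) structure is a cantilever built in at A.
Primary-structure tip deflection at B by superposition:
  clockwise couple 105 at a = 6.25: M₀a(2L − a)/(2EI) = 6152/EI
  point load 11 at a = 2.5: Pa²(3L − a)/(6EI) = 401/EI
  δ_0 = 6553/EI
Tip deflection under a unit load at B: L³/(3EI) = 651/EI.
The prop prevents deflection at B: R_B = δ_0/δ_{BB} = 6553/651 = 10.07 kN.

R_B = 10.07 kN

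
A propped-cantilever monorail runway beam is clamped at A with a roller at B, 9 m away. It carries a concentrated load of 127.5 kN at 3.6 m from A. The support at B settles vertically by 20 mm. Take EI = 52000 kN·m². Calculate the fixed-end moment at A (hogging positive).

Take the reaction at B as the redundant and release it; the primary structure is a cantilever fixed at A.
Deflection at B on the released cantilever, summing each load's contribution:
  point load 127.5 at a = 3.6: Pa²(3L − a)/(6EI) = 6444/EI
Flexibility coefficient — unit upward force at B: δ_{BB} = L³/(3EI) = 243/EI.
With EI = 52000 kN·m²: δ_0 = 0.12393 m and δ_{BB} = 0.004673 m/kN.
Compatibility — the beam at B must follow the support down by 0.02 m: δ_0 − R_B·δ_{BB} = 0.02, so R_B = (0.12393 − 0.02)/0.004673 = 22.24 kN.
Moment equilibrium about A: M_A = Σ(load moments about A) − R_B·L = 459 − 22.24×9 = 258.8 kN·m.

M_A = 258.8 kN·m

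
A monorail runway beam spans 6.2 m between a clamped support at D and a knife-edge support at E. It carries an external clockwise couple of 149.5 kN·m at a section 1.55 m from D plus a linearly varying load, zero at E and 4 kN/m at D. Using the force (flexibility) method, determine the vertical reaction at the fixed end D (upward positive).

R_D = -5.904 kN

Take the reaction at E as the redundant and release it; the primary structure is a cantilever fixed at D.
Primary-structure tip deflection at E by superposition:
  clockwise couple 149.5 at a = 1.55: M₀a(2L − a)/(2EI) = 1257/EI
  triangular load, peak 4 at the fixed end: w₀L⁴/(30EI) = 197/EI
  δ_0 = 1454/EI
Tip deflection under a unit load at E: L³/(3EI) = 79.44/EI.
Compatibility at E: δ_0 − R_E·δ_{EE} = 0, so R_E = 1454/79.44 = 18.3 kN.
Vertical equilibrium: R_D = ΣP − R_E = 12.4 − 18.3 = -5.904 kN.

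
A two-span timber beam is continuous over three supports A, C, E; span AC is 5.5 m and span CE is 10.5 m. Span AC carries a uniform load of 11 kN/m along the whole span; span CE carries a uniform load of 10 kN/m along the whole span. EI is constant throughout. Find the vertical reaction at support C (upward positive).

R_C = 111.8 kN

Insert a hinge at C; M_C is the redundant, and each span becomes simply supported.
End slopes at the hinge C, treating each span as simply supported:
  span AC: UDL 11: wL³/(24EI) = 76.26/EI
  span CE: UDL 10: wL³/(24EI) = 482.3/EI
  relative rotation θ_0 = (76.26 + 482.3)/EI = 558.6/EI
A unit hogging moment at C produces rotation L₁/(3EI) + L₂/(3EI) = 5.333/EI.
Slope continuity at C: θ_0 = M_C·5.333/EI, so M_C = 558.6/5.333 = 104.7 kN·m (hogging).
Span AC, ΣM about A with M_C applied at C: R_C^{AC}·5.5 = 166.4 + 104.7, so R_C^{AC} = 49.29 kN and R_A = 60.5 − 49.29 = 11.21 kN.
Span CE, ΣM about E: R_C^{CE}·10.5 = 551.2 + 104.7, so R_C^{CE} = 62.47 kN and R_E = 105 − 62.47 = 42.53 kN.
R_C = 49.29 + 62.47 = 111.8 kN.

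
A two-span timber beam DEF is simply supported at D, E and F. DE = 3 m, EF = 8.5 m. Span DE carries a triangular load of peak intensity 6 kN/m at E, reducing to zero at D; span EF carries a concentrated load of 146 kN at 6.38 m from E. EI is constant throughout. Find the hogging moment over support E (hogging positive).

Release continuity at E by inserting a hinge; the redundant is the internal moment M_E. The primary structure is two simply-supported spans DE and EF.
Rotations at E on the released spans (each span's end-slope, ×1/EI):
  span DE: triangular load, peak 6: w₀L³/(45EI) = 3.6/EI
  span EF: point load 146 at a = 6.38: Pab(L + b)/(6LEI) = 411.2/EI
  relative rotation θ_0 = (3.6 + 411.2)/EI = 414.8/EI
A unit hogging moment at E produces rotation L₁/(3EI) + L₂/(3EI) = 3.833/EI.
Compatibility: M_E·(L₁+L₂)/(3EI) = θ_0, giving M_E = 108.2 kN·m (hogging).

M_E = 108.2 kN·m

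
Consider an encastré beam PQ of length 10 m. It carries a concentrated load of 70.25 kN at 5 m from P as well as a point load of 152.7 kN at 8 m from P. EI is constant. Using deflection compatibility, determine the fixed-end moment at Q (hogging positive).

Release both end moments; the primary structure is a simply-supported span PQ with redundants M_P and M_Q.
Simple-span end rotations at P and Q under the given loads:
  at P: point load 70.25 at a = 5: Pab(L + b)/(6LEI) = 439.1/EI
  at Q: point load 70.25 at a = 5: Pab(L + a)/(6LEI) = 439.1/EI
  at P: point load 152.7 at a = 8: Pab(L + b)/(6LEI) = 488.6/EI
  at Q: point load 152.7 at a = 8: Pab(L + a)/(6LEI) = 733/EI
  θ_P0 = 927.7/EI,  θ_Q0 = 1172/EI
Flexibility coefficients: a unit moment at one end gives L/(3EI) there and L/(6EI) at the far end, so f₁₁ = f₂₂ = 3.333/EI and f₁₂ = f₂₁ = 1.667/EI.
Compatibility — zero rotation at each built-in end:
  3.333 M_P + 1.667 M_Q = 927.7
  1.667 M_P + 3.333 M_Q = 1172
Solving the pair gives M_P = 136.7 kN·m and M_Q = 283.3 kN·m (hogging).

M_Q = 283.3 kN·m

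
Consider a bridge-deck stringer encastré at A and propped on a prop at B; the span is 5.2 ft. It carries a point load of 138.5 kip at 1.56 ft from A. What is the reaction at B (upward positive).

R_B = 16.83 kip

Release the roller at B. Primary structure: cantilever fixed at A.
Free-end deflection of the primary structure under the applied loading (downward +):
  point load 138.5 at a = 1.56: Pa²(3L − a)/(6EI) = 788.7/EI
Flexibility coefficient — unit upward force at B: δ_{BB} = L³/(3EI) = 46.87/EI.
Compatibility at B: δ_0 − R_B·δ_{BB} = 0, so R_B = 788.7/46.87 = 16.83 kip.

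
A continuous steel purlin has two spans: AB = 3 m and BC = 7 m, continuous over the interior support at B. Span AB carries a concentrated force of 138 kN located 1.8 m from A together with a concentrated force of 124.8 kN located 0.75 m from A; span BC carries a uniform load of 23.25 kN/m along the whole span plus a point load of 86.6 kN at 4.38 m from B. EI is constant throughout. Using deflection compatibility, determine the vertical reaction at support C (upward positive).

Insert a hinge at B; M_B is the redundant, and each span becomes simply supported.
Rotations at B on the released spans (each span's end-slope, ×1/EI):
  span AB: point load 138 at a = 1.8: Pab(L + a)/(6LEI) = 79.49/EI
  span AB: point load 124.8 at a = 0.75: Pab(L + a)/(6LEI) = 43.88/EI
  span BC: UDL 23.25: wL³/(24EI) = 332.3/EI
  span BC: point load 86.6 at a = 4.38: Pab(L + b)/(6LEI) = 227.6/EI
  relative rotation θ_0 = (123.4 + 559.9)/EI = 683.3/EI
A unit hogging moment at B produces rotation L₁/(3EI) + L₂/(3EI) = 3.333/EI.
Slope continuity at B: θ_0 = M_B·3.333/EI, so M_B = 683.3/3.333 = 205 kN·m (hogging).
Span BC, ΣM about C: R_B^{BC}·7 = 796.5 + 205, so R_B^{BC} = 143.1 kN and R_C = 249.3 − 143.1 = 106.3 kN.

R_C = 106.3 kN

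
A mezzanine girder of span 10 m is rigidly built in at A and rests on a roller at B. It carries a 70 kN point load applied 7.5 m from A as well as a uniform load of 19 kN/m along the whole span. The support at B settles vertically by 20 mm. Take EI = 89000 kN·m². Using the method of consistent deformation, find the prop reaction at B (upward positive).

Choose R_B as the redundant. The primary structure is the cantilever fixed at A.
Free-end deflection of the primary structure under the applied loading (downward +):
  point load 70 at a = 7.5: Pa²(3L − a)/(6EI) = 14766/EI
  UDL 19: wL⁴/(8EI) = 23750/EI
  δ_0 = 38516/EI
Tip deflection under a unit load at B: L³/(3EI) = 333.3/EI.
With EI = 89000 kN·m²: δ_0 = 0.43276 m and δ_{BB} = 0.003745 m/kN.
Compatibility — the beam at B must follow the support down by 0.02 m: δ_0 − R_B·δ_{BB} = 0.02, so R_B = (0.43276 − 0.02)/0.003745 = 110.2 kN.

R_B = 110.2 kN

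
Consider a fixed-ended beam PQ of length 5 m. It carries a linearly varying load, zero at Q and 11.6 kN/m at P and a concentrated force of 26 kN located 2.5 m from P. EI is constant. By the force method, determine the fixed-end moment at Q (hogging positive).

Take the two fixed-end moments M_P, M_Q as redundants; the released structure is the simple span PQ.
On the primary (simply-supported) span, the end slopes from the loading are:
  at P: triangular load, peak 11.6: w₀L³/(45EI) = 32.22/EI
  at Q: triangular load, peak 11.6: 7w₀L³/(360EI) = 28.19/EI
  at P: point load 26 at a = 2.5: Pab(L + b)/(6LEI) = 40.62/EI
  at Q: point load 26 at a = 2.5: Pab(L + a)/(6LEI) = 40.62/EI
  θ_P0 = 72.85/EI,  θ_Q0 = 68.82/EI
Flexibility coefficients: a unit moment at one end gives L/(3EI) there and L/(6EI) at the far end, so f₁₁ = f₂₂ = 1.667/EI and f₁₂ = f₂₁ = 0.8333/EI.
Compatibility — zero rotation at each built-in end:
  1.667 M_P + 0.8333 M_Q = 72.85
  0.8333 M_P + 1.667 M_Q = 68.82
Solving the pair gives M_P = 30.75 kN·m and M_Q = 25.92 kN·m (hogging).

M_Q = 25.92 kN·m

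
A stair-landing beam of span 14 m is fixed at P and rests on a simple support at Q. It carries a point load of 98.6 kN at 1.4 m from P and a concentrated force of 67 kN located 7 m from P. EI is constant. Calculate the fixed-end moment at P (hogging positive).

M_P = 293.9 kN·m

Take the reaction at Q as the redundant and release it; the primary structure is a cantilever fixed at P.
Free-end deflection of the primary structure under the applied loading (downward +):
  point load 98.6 at a = 1.4: Pa²(3L − a)/(6EI) = 1308/EI
  point load 67 at a = 7: Pa²(3L − a)/(6EI) = 19151/EI
  δ_0 = 20459/EI
Tip deflection under a unit load at Q: L³/(3EI) = 914.7/EI.
Compatibility at Q: δ_0 − R_Q·δ_{QQ} = 0, so R_Q = 20459/914.7 = 22.37 kN.
Moment equilibrium about P: M_P = Σ(load moments about P) − R_Q·L = 607 − 22.37×14 = 293.9 kN·m.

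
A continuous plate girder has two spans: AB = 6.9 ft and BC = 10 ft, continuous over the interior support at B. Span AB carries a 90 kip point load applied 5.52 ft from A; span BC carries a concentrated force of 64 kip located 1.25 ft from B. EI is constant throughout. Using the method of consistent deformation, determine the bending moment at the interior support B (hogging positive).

Insert a hinge at B; M_B is the redundant, and each span becomes simply supported.
Rotations at B on the released spans (each span's end-slope, ×1/EI):
  span AB: point load 90 at a = 5.52: Pab(L + a)/(6LEI) = 205.7/EI
  span BC: point load 64 at a = 1.25: Pab(L + b)/(6LEI) = 218.8/EI
  relative rotation θ_0 = (205.7 + 218.8)/EI = 424.4/EI
A unit hogging moment at B produces rotation L₁/(3EI) + L₂/(3EI) = 5.633/EI.
Slope continuity at B: θ_0 = M_B·5.633/EI, so M_B = 424.4/5.633 = 75.34 kip·ft (hogging).

M_B = 75.34 kip·ft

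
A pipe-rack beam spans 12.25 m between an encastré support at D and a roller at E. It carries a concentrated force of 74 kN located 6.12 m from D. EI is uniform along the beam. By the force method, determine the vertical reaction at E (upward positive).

Release the roller at E. Primary structure: cantilever fixed at D.
Free-end deflection of the primary structure under the applied loading (downward +):
  point load 74 at a = 6.12: Pa²(3L − a)/(6EI) = 14149/EI
Tip deflection under a unit load at E: L³/(3EI) = 612.8/EI.
The prop prevents deflection at E: R_E = δ_0/δ_{EE} = 14149/612.8 = 23.09 kN.

R_E = 23.09 kN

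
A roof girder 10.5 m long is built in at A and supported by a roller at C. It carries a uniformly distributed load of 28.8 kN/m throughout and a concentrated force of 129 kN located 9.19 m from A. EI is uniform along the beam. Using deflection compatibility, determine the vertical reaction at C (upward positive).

Release the roller at C. Primary structure: cantilever fixed at A.
Downward deflection at the released point C due to the loads:
  UDL 28.8: wL⁴/(8EI) = 43758/EI
  point load 129 at a = 9.19: Pa²(3L − a)/(6EI) = 40511/EI
  δ_0 = 84269/EI
Tip deflection under a unit load at C: L³/(3EI) = 385.9/EI.
Compatibility at C: δ_0 − R_C·δ_{CC} = 0, so R_C = 84269/385.9 = 218.4 kN.

R_C = 218.4 kN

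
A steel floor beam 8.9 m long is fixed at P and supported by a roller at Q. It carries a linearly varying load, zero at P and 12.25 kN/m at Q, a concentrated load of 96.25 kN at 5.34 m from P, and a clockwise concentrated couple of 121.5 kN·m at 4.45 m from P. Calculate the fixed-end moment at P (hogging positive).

Remove the prop at Q; the released (primary) structure is a cantilever built in at P.
Free-end deflection of the primary structure under the applied loading (downward +):
  triangular load, peak 12.25 at the free end: 11w₀L⁴/(120EI) = 7045/EI
  point load 96.25 at a = 5.34: Pa²(3L − a)/(6EI) = 9771/EI
  clockwise couple 121.5 at a = 4.45: M₀a(2L − a)/(2EI) = 3609/EI
  δ_0 = 20425/EI
Flexibility coefficient — unit upward force at Q: δ_{QQ} = L³/(3EI) = 235/EI.
The prop prevents deflection at Q: R_Q = δ_0/δ_{QQ} = 20425/235 = 86.92 kN.
Moment equilibrium about P: M_P = Σ(load moments about P) − R_Q·L = 958.9 − 86.92×8.9 = 185.3 kN·m.

M_P = 185.3 kN·m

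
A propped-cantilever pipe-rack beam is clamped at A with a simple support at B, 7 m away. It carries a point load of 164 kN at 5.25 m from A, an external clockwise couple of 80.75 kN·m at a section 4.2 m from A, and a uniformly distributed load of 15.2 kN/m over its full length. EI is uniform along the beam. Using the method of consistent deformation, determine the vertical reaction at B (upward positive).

R_B = 158.2 kN

Choose R_B as the redundant. The primary structure is the cantilever fixed at A.
Primary-structure tip deflection at B by superposition:
  point load 164 at a = 5.25: Pa²(3L − a)/(6EI) = 11866/EI
  clockwise couple 80.75 at a = 4.2: M₀a(2L − a)/(2EI) = 1662/EI
  UDL 15.2: wL⁴/(8EI) = 4562/EI
  δ_0 = 18089/EI
Tip deflection under a unit load at B: L³/(3EI) = 114.3/EI.
The prop prevents deflection at B: R_B = δ_0/δ_{BB} = 18089/114.3 = 158.2 kN.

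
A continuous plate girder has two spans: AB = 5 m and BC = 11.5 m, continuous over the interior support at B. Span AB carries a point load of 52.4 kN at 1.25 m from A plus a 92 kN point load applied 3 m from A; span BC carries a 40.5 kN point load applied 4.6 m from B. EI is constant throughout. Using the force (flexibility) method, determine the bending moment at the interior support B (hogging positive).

Insert a hinge at B; M_B is the redundant, and each span becomes simply supported.
End slopes at the hinge B, treating each span as simply supported:
  span AB: point load 52.4 at a = 1.25: Pab(L + a)/(6LEI) = 51.17/EI
  span AB: point load 92 at a = 3: Pab(L + a)/(6LEI) = 147.2/EI
  span BC: point load 40.5 at a = 4.6: Pab(L + b)/(6LEI) = 342.8/EI
  relative rotation θ_0 = (198.4 + 342.8)/EI = 541.2/EI
A unit hogging moment at B produces rotation L₁/(3EI) + L₂/(3EI) = 5.5/EI.
Compatibility: M_B·(L₁+L₂)/(3EI) = θ_0, giving M_B = 98.39 kN·m (hogging).

M_B = 98.39 kN·m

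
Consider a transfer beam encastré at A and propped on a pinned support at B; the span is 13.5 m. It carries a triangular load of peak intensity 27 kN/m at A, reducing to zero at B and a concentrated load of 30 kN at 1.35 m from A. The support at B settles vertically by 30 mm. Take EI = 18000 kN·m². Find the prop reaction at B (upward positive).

R_B = 36.23 kN

Release the roller at B. Primary structure: cantilever fixed at A.
Primary-structure tip deflection at B by superposition:
  triangular load, peak 27 at the fixed end: w₀L⁴/(30EI) = 29894/EI
  point load 30 at a = 1.35: Pa²(3L − a)/(6EI) = 356.8/EI
  δ_0 = 30250/EI
Flexibility coefficient — unit upward force at B: δ_{BB} = L³/(3EI) = 820.1/EI.
With EI = 18000 kN·m²: δ_0 = 1.6806 m and δ_{BB} = 0.045562 m/kN.
Compatibility — the beam at B must follow the support down by 0.03 m: δ_0 − R_B·δ_{BB} = 0.03, so R_B = (1.6806 − 0.03)/0.045562 = 36.23 kN.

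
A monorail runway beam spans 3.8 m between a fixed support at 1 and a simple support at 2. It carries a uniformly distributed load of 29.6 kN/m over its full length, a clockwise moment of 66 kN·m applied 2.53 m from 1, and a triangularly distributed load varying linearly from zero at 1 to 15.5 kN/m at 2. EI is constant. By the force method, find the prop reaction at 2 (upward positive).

R_2 = 81.52 kN

Take the reaction at 2 as the redundant and release it; the primary structure is a cantilever fixed at 1.
Free-end deflection of the primary structure under the applied loading (downward +):
  UDL 29.6: wL⁴/(8EI) = 771.5/EI
  clockwise couple 66 at a = 2.53: M₀a(2L − a)/(2EI) = 423.3/EI
  triangular load, peak 15.5 at the free end: 11w₀L⁴/(120EI) = 296.3/EI
  δ_0 = 1491/EI
Tip deflection under a unit load at 2: L³/(3EI) = 18.29/EI.
The prop prevents deflection at 2: R_2 = δ_0/δ_{22} = 1491/18.29 = 81.52 kN.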